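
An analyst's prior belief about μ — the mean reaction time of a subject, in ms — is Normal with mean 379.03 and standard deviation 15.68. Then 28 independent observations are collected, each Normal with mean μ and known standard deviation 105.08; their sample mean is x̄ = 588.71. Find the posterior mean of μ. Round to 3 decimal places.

Posterior mean ≈ 459.554

With known σ, the Normal prior is conjugate. Weight on the data is w = (n/σ²)/(n/σ² + 1/τ₀²) = 0.00253582/(0.00253582+0.00406732) = 0.38403.
Posterior mean = w·x̄ + (1−w)·μ₀ = 0.38403·588.71 + 0.61597·379.03 = 459.554.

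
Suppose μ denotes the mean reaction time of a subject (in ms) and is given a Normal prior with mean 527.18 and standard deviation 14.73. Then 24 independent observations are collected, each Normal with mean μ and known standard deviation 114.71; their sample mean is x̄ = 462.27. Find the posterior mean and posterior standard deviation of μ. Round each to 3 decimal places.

Posterior mean ≈ 508.776; posterior SD ≈ 12.468

Prior precision 1/τ₀² = 1/14.73² = 0.00460887; data precision n/σ² = 24/114.71² = 0.00182393.
Posterior precision = 0.00460887 + 0.00182393 = 0.00643280, giving posterior SD = 1/√0.00643280 = 12.468.
Posterior mean = (0.00460887·527.18 + 0.00182393·462.27) / 0.00643280 = 508.776.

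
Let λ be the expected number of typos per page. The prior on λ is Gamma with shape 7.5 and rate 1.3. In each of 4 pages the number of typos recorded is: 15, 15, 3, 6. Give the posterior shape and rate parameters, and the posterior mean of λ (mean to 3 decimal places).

The Poisson likelihood adds the total count to the shape and the number of exposure periods to the rate. Here ∑xᵢ = 39 and n = 4, so shape 7.5→46.5 and rate 1.3→5.3.
E[λ | data] = 46.5/5.3 = 8.774.

Posterior: Gamma(shape=46.5, rate=5.3); mean ≈ 8.774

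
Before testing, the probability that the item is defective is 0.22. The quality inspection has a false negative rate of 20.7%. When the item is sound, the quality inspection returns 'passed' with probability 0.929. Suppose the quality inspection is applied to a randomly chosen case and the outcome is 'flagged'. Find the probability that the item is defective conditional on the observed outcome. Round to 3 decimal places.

Write H for 'the item is defective'. Prior odds H:¬H = 0.22/0.78 = 0.28205. For the 'flagged' outcome, the likelihood ratio is 0.793/0.071 = 11.169.
Posterior odds = 0.28205 × 11.169 = 3.1502, so P(H|E) = 3.1502/(1+3.1502) = 0.759.

P(H | E) ≈ 0.759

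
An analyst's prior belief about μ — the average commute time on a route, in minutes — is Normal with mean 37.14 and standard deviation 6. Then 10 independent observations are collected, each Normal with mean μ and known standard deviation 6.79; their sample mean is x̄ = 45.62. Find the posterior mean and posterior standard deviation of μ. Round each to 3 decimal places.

Posterior mean ≈ 44.657; posterior SD ≈ 2.022

With known σ, the Normal prior is conjugate. Weight on the data is w = (n/σ²)/(n/σ² + 1/τ₀²) = 0.216900/(0.216900+0.0277778) = 0.88647.
Posterior mean = w·x̄ + (1−w)·μ₀ = 0.88647·45.62 + 0.11353·37.14 = 44.657. Posterior variance = 1/(0.216900+0.0277778) = 4.08700, so SD = 2.022.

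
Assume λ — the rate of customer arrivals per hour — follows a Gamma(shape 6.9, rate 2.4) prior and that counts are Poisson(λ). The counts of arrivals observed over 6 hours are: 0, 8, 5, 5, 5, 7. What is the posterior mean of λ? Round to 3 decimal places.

The Poisson likelihood adds the total count to the shape and the number of exposure periods to the rate. Here ∑xᵢ = 30 and n = 6, so shape 6.9→36.9 and rate 2.4→8.4.
Posterior mean = shape/rate = 36.9/8.4 = 4.393.

Posterior mean ≈ 4.393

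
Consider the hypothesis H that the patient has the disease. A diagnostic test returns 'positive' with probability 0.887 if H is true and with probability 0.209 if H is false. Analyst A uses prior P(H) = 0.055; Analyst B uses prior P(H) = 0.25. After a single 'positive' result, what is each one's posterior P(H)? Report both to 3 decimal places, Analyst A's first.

The likelihood ratio for a 'positive' result is 0.887/0.209 = 4.2440.
Analyst A: prior odds 0.055/0.945 = 0.058201; posterior odds 0.24701; posterior probability 0.198.
Analyst B: prior odds 0.25/0.75 = 0.33333; posterior odds 1.4147; posterior probability 0.586.

Analyst A: 0.198; Analyst B: 0.586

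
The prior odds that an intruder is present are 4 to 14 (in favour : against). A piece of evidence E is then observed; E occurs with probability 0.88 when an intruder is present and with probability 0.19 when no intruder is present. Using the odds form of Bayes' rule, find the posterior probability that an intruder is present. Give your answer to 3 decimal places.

Posterior probability ≈ 0.570

Prior odds = 4/14 = 0.28571.
Likelihood ratio for E = 0.88/0.19 = 4.6316.
Posterior odds = prior odds × LR = 1.3233.
Posterior probability = odds/(1+odds) = 1.3233/2.3233 = 0.570.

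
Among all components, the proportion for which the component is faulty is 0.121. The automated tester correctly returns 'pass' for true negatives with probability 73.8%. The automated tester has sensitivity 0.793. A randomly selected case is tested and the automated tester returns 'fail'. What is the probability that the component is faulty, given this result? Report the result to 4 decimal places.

Let H be the event that the component is faulty. P(H) = 0.121, so P(¬H) = 0.879. With E the 'fail' result, P(E|H) = 0.793 and P(E|¬H) = 0.262.
P(E) = 0.793·0.121 + 0.262·0.879 = 0.095953 + 0.23030 = 0.32625.
By Bayes' theorem, P(H|E) = 0.095953 / 0.32625 = 0.2941.

P(H | E) ≈ 0.2941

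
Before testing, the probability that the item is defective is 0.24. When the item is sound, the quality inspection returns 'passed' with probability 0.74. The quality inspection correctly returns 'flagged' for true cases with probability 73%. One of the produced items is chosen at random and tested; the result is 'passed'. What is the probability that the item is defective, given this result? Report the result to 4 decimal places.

Let H be the event that the item is defective. P(H) = 0.24, so P(¬H) = 0.76. With E the 'passed' result, P(E|H) = 0.27 and P(E|¬H) = 0.74.
P(E) = 0.27·0.24 + 0.74·0.76 = 0.064800 + 0.56240 = 0.62720.
By Bayes' theorem, P(H|E) = 0.064800 / 0.62720 = 0.1033.

P(H | E) ≈ 0.1033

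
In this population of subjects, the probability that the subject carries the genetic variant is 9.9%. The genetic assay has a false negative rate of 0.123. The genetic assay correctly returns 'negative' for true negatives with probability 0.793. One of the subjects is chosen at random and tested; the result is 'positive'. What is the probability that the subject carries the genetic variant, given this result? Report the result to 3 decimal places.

Let H be the event that the subject carries the genetic variant. P(H) = 0.099, so P(¬H) = 0.901. With E the 'positive' result, P(E|H) = 0.877 and P(E|¬H) = 0.207.
P(E) = 0.877·0.099 + 0.207·0.901 = 0.086823 + 0.18651 = 0.27333.
By Bayes' theorem, P(H|E) = 0.086823 / 0.27333 = 0.318.

P(H | E) ≈ 0.318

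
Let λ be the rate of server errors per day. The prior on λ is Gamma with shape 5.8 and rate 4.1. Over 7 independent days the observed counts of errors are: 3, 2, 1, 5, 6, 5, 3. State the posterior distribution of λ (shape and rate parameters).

The Poisson likelihood adds the total count to the shape and the number of exposure periods to the rate. Here ∑xᵢ = 25 and n = 7, so shape 5.8→30.8 and rate 4.1→11.1.

Posterior: Gamma(shape=30.8, rate=11.1)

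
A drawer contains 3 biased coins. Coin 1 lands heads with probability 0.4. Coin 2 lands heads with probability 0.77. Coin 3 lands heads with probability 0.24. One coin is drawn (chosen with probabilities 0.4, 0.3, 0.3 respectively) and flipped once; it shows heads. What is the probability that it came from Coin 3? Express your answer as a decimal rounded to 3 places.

Tabulate prior·likelihood by source: [1] prior 0.4, lik 0.4, product 0.1600; [2] prior 0.3, lik 0.77, product 0.2310; [3] prior 0.3, lik 0.24, product 0.07200.
Normalizing constant = 0.46300; the posterior for Coin 3 is its product over the sum, 0.07200/0.46300 = 0.156.

Posterior probability ≈ 0.156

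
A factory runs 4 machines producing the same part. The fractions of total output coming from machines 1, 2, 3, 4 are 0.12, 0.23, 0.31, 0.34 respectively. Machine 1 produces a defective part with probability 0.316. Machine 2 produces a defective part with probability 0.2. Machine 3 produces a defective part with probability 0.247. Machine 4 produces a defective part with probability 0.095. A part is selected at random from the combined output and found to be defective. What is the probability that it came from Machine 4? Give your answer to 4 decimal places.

P(defective|M1) = 0.316; P(defective|M2) = 0.2; P(defective|M3) = 0.247; P(defective|M4) = 0.095.
Prior × likelihood for each source: 0.12·0.316=0.03792, 0.23·0.2=0.04600, 0.31·0.247=0.07657, 0.34·0.095=0.03230. Summing gives P(defective) = 0.19279.
P(Machine 4 | defective) = 0.03230 / 0.19279 = 0.1675.

Posterior probability ≈ 0.1675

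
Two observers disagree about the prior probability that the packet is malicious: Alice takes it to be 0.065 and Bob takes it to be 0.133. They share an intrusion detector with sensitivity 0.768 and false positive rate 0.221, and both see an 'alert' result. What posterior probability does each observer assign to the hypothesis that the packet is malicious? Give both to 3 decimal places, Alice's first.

Alice: 0.195; Bob: 0.348

The likelihood ratio for an 'alert' result is 0.768/0.221 = 3.4751.
Alice: prior odds 0.065/0.935 = 0.069519; posterior odds 0.24159; posterior probability 0.195.
Bob: prior odds 0.133/0.867 = 0.15340; posterior odds 0.53309; posterior probability 0.348.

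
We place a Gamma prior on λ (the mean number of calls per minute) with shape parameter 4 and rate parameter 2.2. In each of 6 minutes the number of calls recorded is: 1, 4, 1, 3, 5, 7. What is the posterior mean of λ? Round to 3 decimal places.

The Poisson likelihood adds the total count to the shape and the number of exposure periods to the rate. Here ∑xᵢ = 21 and n = 6, so shape 4→25 and rate 2.2→8.2.
E[λ | data] = 25/8.2 = 3.049.

Posterior mean ≈ 3.049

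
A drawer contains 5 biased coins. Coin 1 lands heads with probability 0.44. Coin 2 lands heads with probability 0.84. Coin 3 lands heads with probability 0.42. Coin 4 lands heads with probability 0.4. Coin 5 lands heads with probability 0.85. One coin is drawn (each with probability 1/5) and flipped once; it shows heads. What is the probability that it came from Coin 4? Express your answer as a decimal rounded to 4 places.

Posterior probability ≈ 0.1356

P(heads|C1) = 0.44; P(heads|C2) = 0.84; P(heads|C3) = 0.42; P(heads|C4) = 0.4; P(heads|C5) = 0.85.
Prior × likelihood for each source: 0.2·0.44=0.08800, 0.2·0.84=0.1680, 0.2·0.42=0.08400, 0.2·0.4=0.08000, 0.2·0.85=0.1700. Summing gives P(heads) = 0.59000.
P(Coin 4 | heads) = 0.08000 / 0.59000 = 0.1356.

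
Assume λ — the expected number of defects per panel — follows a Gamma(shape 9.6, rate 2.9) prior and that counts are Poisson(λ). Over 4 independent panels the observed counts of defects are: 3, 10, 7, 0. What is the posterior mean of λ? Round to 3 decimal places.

Total count ∑xᵢ = 20 over n = 4 panels.
Gamma is conjugate to the Poisson likelihood: posterior is Gamma(shape = 9.6+20 = 29.6, rate = 2.9+4 = 6.9).
Posterior mean = shape/rate = 29.6/6.9 = 4.290.

Posterior mean ≈ 4.290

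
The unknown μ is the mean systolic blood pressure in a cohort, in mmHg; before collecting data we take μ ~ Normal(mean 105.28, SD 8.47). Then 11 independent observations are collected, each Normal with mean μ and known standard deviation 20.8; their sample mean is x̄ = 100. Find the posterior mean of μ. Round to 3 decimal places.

With known σ, the Normal prior is conjugate. Weight on the data is w = (n/σ²)/(n/σ² + 1/τ₀²) = 0.0254253/(0.0254253+0.0139391) = 0.64590.
Posterior mean = w·x̄ + (1−w)·μ₀ = 0.64590·100 + 0.35410·105.28 = 101.870.

Posterior mean ≈ 101.870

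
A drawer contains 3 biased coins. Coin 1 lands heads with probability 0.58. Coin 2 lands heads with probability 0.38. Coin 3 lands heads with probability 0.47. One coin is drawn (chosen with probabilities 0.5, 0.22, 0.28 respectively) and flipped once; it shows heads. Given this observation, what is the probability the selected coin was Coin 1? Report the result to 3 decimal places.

Posterior probability ≈ 0.574

Tabulate prior·likelihood by source: [1] prior 0.5, lik 0.58, product 0.2900; [2] prior 0.22, lik 0.38, product 0.08360; [3] prior 0.28, lik 0.47, product 0.1316.
Normalizing constant = 0.50520; the posterior for Coin 1 is its product over the sum, 0.2900/0.50520 = 0.574.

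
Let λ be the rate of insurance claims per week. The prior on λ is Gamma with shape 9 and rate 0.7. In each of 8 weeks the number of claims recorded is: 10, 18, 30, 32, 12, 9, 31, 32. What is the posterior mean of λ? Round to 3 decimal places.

Total count ∑xᵢ = 174 over n = 8 weeks.
Gamma is conjugate to the Poisson likelihood: posterior is Gamma(shape = 9+174 = 183, rate = 0.7+8 = 8.7).
E[λ | data] = 183/8.7 = 21.034.

Posterior mean ≈ 21.034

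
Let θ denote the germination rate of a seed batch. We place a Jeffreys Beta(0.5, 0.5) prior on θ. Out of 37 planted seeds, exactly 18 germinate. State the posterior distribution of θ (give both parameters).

The binomial likelihood is conjugate to the Beta prior: with 18 successes and 19 failures, the posterior is Beta(0.5+18, 0.5+19) = Beta(18.5, 19.5).

Posterior: Beta(18.5, 19.5)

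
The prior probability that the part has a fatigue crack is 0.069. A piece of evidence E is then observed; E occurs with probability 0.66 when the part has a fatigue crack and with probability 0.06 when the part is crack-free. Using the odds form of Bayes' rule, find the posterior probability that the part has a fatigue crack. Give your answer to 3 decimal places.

Prior odds = 0.069/(1−0.069) = 0.074114.
Likelihood ratio for E = 0.66/0.06 = 11.000.
Posterior odds = prior odds × LR = 0.81525.
Posterior probability = odds/(1+odds) = 0.81525/1.8153 = 0.449.

Posterior probability ≈ 0.449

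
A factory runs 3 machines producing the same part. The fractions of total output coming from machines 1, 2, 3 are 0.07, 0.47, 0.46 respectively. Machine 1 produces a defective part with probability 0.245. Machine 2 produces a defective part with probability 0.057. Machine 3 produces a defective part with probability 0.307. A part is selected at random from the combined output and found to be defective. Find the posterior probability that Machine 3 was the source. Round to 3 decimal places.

Posterior probability ≈ 0.763

P(defective|M1) = 0.245; P(defective|M2) = 0.057; P(defective|M3) = 0.307.
Prior × likelihood for each source: 0.07·0.245=0.01715, 0.47·0.057=0.02679, 0.46·0.307=0.1412. Summing gives P(defective) = 0.18516.
P(Machine 3 | defective) = 0.1412 / 0.18516 = 0.763.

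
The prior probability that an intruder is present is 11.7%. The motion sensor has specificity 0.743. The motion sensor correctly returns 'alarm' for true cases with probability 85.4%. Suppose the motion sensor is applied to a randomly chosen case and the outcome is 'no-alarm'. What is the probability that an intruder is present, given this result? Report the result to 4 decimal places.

Write H for 'an intruder is present'. Prior odds H:¬H = 0.117/0.883 = 0.13250. For the 'no-alarm' outcome, the likelihood ratio is 0.146/0.743 = 0.19650.
Posterior odds = 0.13250 × 0.19650 = 0.026037, so P(H|E) = 0.026037/(1+0.026037) = 0.0254.

P(H | E) ≈ 0.0254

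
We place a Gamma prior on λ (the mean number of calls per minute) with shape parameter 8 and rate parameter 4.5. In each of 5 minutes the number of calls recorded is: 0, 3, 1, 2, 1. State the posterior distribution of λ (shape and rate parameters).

Posterior: Gamma(shape=15, rate=9.5)

Total count ∑xᵢ = 7 over n = 5 minutes.
Gamma is conjugate to the Poisson likelihood: posterior is Gamma(shape = 8+7 = 15, rate = 4.5+5 = 9.5).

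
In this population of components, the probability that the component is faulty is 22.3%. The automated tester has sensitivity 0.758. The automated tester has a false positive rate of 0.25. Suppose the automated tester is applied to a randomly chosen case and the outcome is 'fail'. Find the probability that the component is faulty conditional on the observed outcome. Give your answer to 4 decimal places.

Write H for 'the component is faulty'. Prior odds H:¬H = 0.223/0.777 = 0.28700. For the 'fail' outcome, the likelihood ratio is 0.758/0.25 = 3.0320.
Posterior odds = 0.28700 × 3.0320 = 0.87019, so P(H|E) = 0.87019/(1+0.87019) = 0.4653.

P(H | E) ≈ 0.4653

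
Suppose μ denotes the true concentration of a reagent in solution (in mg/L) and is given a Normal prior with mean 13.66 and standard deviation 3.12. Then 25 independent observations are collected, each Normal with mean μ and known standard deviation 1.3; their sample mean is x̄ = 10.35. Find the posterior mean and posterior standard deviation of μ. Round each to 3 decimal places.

With known σ, the Normal prior is conjugate. Weight on the data is w = (n/σ²)/(n/σ² + 1/τ₀²) = 14.7929/(14.7929+0.102728) = 0.99310.
Posterior mean = w·x̄ + (1−w)·μ₀ = 0.99310·10.35 + 0.0068966·13.66 = 10.373. Posterior variance = 1/(14.7929+0.102728) = 0.0671338, so SD = 0.259.

Posterior mean ≈ 10.373; posterior SD ≈ 0.259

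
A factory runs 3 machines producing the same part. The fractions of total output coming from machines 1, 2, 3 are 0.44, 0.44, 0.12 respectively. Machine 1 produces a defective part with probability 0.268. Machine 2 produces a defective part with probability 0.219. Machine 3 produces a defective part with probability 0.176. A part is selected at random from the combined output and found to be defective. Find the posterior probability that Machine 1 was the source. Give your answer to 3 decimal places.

Posterior probability ≈ 0.501

P(defective|M1) = 0.268; P(defective|M2) = 0.219; P(defective|M3) = 0.176.
Prior × likelihood for each source: 0.44·0.268=0.1179, 0.44·0.219=0.09636, 0.12·0.176=0.02112. Summing gives P(defective) = 0.23540.
P(Machine 1 | defective) = 0.1179 / 0.23540 = 0.501.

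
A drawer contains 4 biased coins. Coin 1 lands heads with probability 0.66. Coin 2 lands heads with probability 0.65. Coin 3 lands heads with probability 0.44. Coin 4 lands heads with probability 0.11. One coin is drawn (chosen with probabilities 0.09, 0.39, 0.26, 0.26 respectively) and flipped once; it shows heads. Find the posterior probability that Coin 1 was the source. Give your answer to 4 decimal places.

Posterior probability ≈ 0.1303

Tabulate prior·likelihood by source: [1] prior 0.09, lik 0.66, product 0.05940; [2] prior 0.39, lik 0.65, product 0.2535; [3] prior 0.26, lik 0.44, product 0.1144; [4] prior 0.26, lik 0.11, product 0.02860.
Normalizing constant = 0.45590; the posterior for Coin 1 is its product over the sum, 0.05940/0.45590 = 0.1303.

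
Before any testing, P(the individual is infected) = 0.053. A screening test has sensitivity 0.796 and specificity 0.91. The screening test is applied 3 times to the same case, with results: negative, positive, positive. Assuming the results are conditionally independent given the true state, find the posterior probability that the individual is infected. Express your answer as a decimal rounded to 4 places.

With H the event that the individual is infected, the joint likelihood of the observed sequence is P(data|H) = 0.204·0.796·0.796 = 0.12926 and P(data|¬H) = 0.91·0.09·0.09 = 0.0073710.
Bayes: P(H|data) = 0.053·0.12926 / (0.053·0.12926 + 0.947·0.0073710) = 0.0068507/0.013831 = 0.4953.

Posterior P(H) ≈ 0.4953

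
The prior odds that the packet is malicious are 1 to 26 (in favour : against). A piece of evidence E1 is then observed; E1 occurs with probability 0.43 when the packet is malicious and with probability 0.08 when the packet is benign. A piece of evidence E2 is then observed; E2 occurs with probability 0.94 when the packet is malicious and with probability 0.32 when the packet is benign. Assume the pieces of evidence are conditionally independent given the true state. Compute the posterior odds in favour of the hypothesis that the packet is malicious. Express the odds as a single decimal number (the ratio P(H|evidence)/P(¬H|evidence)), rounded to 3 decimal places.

Prior odds = 1/26 = 0.038462. In log-odds, ln(0.038462) = -3.2581.
Add log likelihood ratios: ln(5.3750) + ln(2.9375) = 2.7593.
Posterior log-odds = -0.49878, so posterior odds = exp(-0.49878) = 0.60727.

Posterior odds ≈ 0.607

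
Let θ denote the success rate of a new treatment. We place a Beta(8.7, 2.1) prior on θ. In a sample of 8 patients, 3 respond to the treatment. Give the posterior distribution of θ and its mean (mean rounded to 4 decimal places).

Posterior: Beta(11.7, 7.1); mean ≈ 0.6223

The binomial likelihood is conjugate to the Beta prior: with 3 successes and 5 failures, the posterior is Beta(8.7+3, 2.1+5) = Beta(11.7, 7.1).
Posterior mean = α/(α+β) = 11.7/18.8 = 0.6223.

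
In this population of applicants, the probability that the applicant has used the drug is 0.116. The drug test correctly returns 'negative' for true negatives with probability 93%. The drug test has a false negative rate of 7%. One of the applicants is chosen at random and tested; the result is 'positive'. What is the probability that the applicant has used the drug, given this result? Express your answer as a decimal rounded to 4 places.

Let H be the event that the applicant has used the drug. P(H) = 0.116, so P(¬H) = 0.884. With E the 'positive' result, P(E|H) = 0.93 and P(E|¬H) = 0.07.
P(E) = 0.93·0.116 + 0.07·0.884 = 0.10788 + 0.061880 = 0.16976.
By Bayes' theorem, P(H|E) = 0.10788 / 0.16976 = 0.6355.

P(H | E) ≈ 0.6355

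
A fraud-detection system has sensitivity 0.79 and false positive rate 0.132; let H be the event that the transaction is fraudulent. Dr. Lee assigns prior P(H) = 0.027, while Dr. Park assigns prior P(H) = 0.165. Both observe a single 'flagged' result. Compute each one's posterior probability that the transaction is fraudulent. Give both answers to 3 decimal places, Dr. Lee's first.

Dr. Lee: 0.142; Dr. Park: 0.542

The likelihood ratio for a 'flagged' result is 0.79/0.132 = 5.9848.
Dr. Lee: prior odds 0.027/0.973 = 0.027749; posterior odds 0.16607; posterior probability 0.142.
Dr. Park: prior odds 0.165/0.835 = 0.19760; posterior odds 1.1826; posterior probability 0.542.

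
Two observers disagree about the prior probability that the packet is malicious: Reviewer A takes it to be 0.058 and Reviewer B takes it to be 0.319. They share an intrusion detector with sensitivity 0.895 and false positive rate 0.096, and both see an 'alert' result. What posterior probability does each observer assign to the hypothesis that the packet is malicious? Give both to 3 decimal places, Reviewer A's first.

The likelihood ratio for an 'alert' result is 0.895/0.096 = 9.3229.
Reviewer A: prior odds 0.058/0.942 = 0.061571; posterior odds 0.57402; posterior probability 0.365.
Reviewer B: prior odds 0.319/0.681 = 0.46843; posterior odds 4.3671; posterior probability 0.814.

Reviewer A: 0.365; Reviewer B: 0.814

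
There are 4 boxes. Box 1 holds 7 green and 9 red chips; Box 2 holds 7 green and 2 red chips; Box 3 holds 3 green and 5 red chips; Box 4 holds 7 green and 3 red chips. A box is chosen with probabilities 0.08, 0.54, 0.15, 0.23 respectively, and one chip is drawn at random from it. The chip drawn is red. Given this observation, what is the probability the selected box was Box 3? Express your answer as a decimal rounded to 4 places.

Posterior probability ≈ 0.2860

Tabulate prior·likelihood by source: [1] prior 0.08, lik 0.5625, product 0.04500; [2] prior 0.54, lik 0.2222, product 0.1200; [3] prior 0.15, lik 0.625, product 0.09375; [4] prior 0.23, lik 0.3, product 0.06900.
Normalizing constant = 0.32775; the posterior for Box 3 is its product over the sum, 0.09375/0.32775 = 0.2860.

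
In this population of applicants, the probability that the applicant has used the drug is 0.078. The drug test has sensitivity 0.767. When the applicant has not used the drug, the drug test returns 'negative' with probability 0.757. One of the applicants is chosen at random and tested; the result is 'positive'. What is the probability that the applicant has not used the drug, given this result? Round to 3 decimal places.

P(¬H | E) ≈ 0.789

Write H for 'the applicant has used the drug'. Prior odds H:¬H = 0.078/0.922 = 0.084599. For the 'positive' outcome, the likelihood ratio is 0.767/0.243 = 3.1564.
Posterior odds = 0.084599 × 3.1564 = 0.26703, so P(H|E) = 0.26703/(1+0.26703) = 0.211. Then P(¬H|E) = 1 − 0.211 = 0.789.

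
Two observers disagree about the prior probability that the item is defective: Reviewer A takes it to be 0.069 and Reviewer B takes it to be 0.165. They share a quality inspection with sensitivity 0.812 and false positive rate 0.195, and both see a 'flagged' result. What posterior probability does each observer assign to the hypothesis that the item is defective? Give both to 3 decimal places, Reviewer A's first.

P('+'|H) = 0.812, P('+'|¬H) = 0.195.
Reviewer A: numerator 0.812·0.069 = 0.056028; evidence = 0.056028+0.195·0.931 = 0.23757; posterior = 0.236.
Reviewer B: numerator 0.812·0.165 = 0.13398; evidence = 0.13398+0.195·0.835 = 0.29680; posterior = 0.451.

Reviewer A: 0.236; Reviewer B: 0.451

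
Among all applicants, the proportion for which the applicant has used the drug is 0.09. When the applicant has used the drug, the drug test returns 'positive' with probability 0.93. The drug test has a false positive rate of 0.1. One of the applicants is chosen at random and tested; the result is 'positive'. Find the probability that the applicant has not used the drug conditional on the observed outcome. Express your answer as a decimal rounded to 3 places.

Write H for 'the applicant has used the drug'. Prior odds H:¬H = 0.09/0.91 = 0.098901. For the 'positive' outcome, the likelihood ratio is 0.93/0.1 = 9.3000.
Posterior odds = 0.098901 × 9.3000 = 0.91978, so P(H|E) = 0.91978/(1+0.91978) = 0.479. Then P(¬H|E) = 1 − 0.479 = 0.521.

P(¬H | E) ≈ 0.521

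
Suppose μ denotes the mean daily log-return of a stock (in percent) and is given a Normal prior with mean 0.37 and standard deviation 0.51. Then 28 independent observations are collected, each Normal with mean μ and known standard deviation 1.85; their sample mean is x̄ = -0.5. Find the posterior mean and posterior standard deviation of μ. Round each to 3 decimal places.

With known σ, the Normal prior is conjugate. Weight on the data is w = (n/σ²)/(n/σ² + 1/τ₀²) = 8.18115/(8.18115+3.84468) = 0.68030.
Posterior mean = w·x̄ + (1−w)·μ₀ = 0.68030·-0.5 + 0.31970·0.37 = -0.222. Posterior variance = 1/(8.18115+3.84468) = 0.0831543, so SD = 0.288.

Posterior mean ≈ -0.222; posterior SD ≈ 0.288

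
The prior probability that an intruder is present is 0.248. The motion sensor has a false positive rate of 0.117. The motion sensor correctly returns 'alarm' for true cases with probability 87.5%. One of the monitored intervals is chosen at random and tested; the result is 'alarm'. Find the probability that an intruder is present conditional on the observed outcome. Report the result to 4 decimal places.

P(H | E) ≈ 0.7115

Let H be the event that an intruder is present. P(H) = 0.248, so P(¬H) = 0.752. With E the 'alarm' result, P(E|H) = 0.875 and P(E|¬H) = 0.117.
P(E) = 0.875·0.248 + 0.117·0.752 = 0.21700 + 0.087984 = 0.30498.
By Bayes' theorem, P(H|E) = 0.21700 / 0.30498 = 0.7115.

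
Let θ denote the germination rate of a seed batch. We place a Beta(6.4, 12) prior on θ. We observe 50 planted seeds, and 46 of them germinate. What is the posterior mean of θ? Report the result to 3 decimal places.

Posterior mean ≈ 0.766

The binomial likelihood is conjugate to the Beta prior: with 46 successes and 4 failures, the posterior is Beta(6.4+46, 12+4) = Beta(52.4, 16).
E[θ | data] = 52.4/(52.4+16) = 0.766.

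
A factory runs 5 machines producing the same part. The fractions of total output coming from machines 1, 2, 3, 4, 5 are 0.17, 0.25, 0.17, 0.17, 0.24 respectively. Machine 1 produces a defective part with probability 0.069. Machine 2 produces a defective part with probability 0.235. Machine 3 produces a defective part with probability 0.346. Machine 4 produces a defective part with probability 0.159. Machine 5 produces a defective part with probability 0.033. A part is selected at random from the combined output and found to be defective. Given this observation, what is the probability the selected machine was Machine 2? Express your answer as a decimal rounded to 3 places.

P(defective|M1) = 0.069; P(defective|M2) = 0.235; P(defective|M3) = 0.346; P(defective|M4) = 0.159; P(defective|M5) = 0.033.
Prior × likelihood for each source: 0.17·0.069=0.01173, 0.25·0.235=0.05875, 0.17·0.346=0.05882, 0.17·0.159=0.02703, 0.24·0.033=0.007920. Summing gives P(defective) = 0.16425.
P(Machine 2 | defective) = 0.05875 / 0.16425 = 0.358.

Posterior probability ≈ 0.358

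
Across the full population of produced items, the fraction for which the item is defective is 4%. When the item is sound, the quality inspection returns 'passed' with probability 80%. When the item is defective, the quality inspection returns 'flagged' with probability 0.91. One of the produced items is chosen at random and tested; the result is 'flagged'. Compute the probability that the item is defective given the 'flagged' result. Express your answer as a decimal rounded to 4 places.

P(H | E) ≈ 0.1594

Let H be the event that the item is defective. P(H) = 0.04, so P(¬H) = 0.96. With E the 'flagged' result, P(E|H) = 0.91 and P(E|¬H) = 0.2.
P(E) = 0.91·0.04 + 0.2·0.96 = 0.036400 + 0.19200 = 0.22840.
By Bayes' theorem, P(H|E) = 0.036400 / 0.22840 = 0.1594.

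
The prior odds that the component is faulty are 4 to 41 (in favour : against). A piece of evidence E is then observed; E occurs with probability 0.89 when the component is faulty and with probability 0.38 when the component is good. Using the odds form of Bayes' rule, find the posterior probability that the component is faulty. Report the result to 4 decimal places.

Posterior probability ≈ 0.1860

Prior odds = 4/41 = 0.097561. In log-odds, ln(0.097561) = -2.3273.
Add log likelihood ratio: ln(2.3421) = 0.85105.
Posterior log-odds = -1.4762, so posterior odds = exp(-1.4762) = 0.22850. Converting, P(H|E) = 0.22850/1.2285 = 0.1860.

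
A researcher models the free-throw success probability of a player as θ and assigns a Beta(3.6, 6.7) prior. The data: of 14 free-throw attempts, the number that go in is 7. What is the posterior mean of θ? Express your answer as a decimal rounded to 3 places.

Posterior mean ≈ 0.436

The binomial likelihood is conjugate to the Beta prior: with 7 successes and 7 failures, the posterior is Beta(3.6+7, 6.7+7) = Beta(10.6, 13.7).
Posterior mean = α/(α+β) = 10.6/24.3 = 0.436.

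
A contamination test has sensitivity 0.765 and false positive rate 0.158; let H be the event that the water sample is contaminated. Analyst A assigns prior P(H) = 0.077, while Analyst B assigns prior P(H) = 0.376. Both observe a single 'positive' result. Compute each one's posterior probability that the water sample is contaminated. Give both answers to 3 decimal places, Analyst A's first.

The likelihood ratio for a 'positive' result is 0.765/0.158 = 4.8418.
Analyst A: prior odds 0.077/0.923 = 0.083424; posterior odds 0.40392; posterior probability 0.288.
Analyst B: prior odds 0.376/0.624 = 0.60256; posterior odds 2.9175; posterior probability 0.745.

Analyst A: 0.288; Analyst B: 0.745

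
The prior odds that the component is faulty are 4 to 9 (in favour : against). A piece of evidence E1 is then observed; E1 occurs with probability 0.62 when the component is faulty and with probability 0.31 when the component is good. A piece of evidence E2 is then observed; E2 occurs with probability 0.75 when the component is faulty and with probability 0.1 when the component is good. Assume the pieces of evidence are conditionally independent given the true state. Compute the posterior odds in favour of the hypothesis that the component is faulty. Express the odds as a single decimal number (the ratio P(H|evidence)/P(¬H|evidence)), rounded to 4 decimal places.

Prior odds = 4/9 = 0.44444.
Likelihood ratio for E1 = 0.62/0.31 = 2.0000.
Likelihood ratio for E2 = 0.75/0.1 = 7.5000.
Posterior odds = prior odds × LR₁ × LR₂ = 6.6667.

Posterior odds ≈ 6.6667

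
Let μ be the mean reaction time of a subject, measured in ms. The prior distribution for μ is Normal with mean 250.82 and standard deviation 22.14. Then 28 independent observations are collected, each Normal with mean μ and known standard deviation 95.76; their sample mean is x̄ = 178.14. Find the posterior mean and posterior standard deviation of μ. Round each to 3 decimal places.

Posterior mean ≈ 207.250; posterior SD ≈ 14.012

With known σ, the Normal prior is conjugate. Weight on the data is w = (n/σ²)/(n/σ² + 1/τ₀²) = 0.00305344/(0.00305344+0.00204007) = 0.59948.
Posterior mean = w·x̄ + (1−w)·μ₀ = 0.59948·178.14 + 0.40052·250.82 = 207.250. Posterior variance = 1/(0.00305344+0.00204007) = 196.328, so SD = 14.012.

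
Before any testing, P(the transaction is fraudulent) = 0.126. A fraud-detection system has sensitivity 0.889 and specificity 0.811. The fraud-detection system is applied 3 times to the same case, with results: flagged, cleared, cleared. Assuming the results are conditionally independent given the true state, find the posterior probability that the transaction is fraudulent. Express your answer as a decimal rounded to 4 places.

Posterior P(H) ≈ 0.0125

Let H be the event that the transaction is fraudulent; start with P(H) = 0.126. P('flagged'|H) = 0.889, P('flagged'|¬H) = 0.189.
Update on result 1 ('flagged'): P(H) ← 0.889·0.1260 / (0.889·0.1260 + 0.189·0.8740) = 0.11201/0.27720 = 0.4041.
Update on result 2 ('cleared'): P(H) ← 0.111·0.4041 / (0.111·0.4041 + 0.811·0.5959) = 0.044854/0.52814 = 0.0849.
Update on result 3 ('cleared'): P(H) ← 0.111·0.0849 / (0.111·0.0849 + 0.811·0.9151) = 0.0094271/0.75155 = 0.0125.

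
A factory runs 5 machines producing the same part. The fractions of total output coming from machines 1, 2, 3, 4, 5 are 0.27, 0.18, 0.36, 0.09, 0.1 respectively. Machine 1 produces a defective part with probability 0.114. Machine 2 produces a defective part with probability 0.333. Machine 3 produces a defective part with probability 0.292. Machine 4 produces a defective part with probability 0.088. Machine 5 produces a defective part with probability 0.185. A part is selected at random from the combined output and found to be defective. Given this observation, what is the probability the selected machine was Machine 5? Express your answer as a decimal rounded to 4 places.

P(defective|M1) = 0.114; P(defective|M2) = 0.333; P(defective|M3) = 0.292; P(defective|M4) = 0.088; P(defective|M5) = 0.185.
Prior × likelihood for each source: 0.27·0.114=0.03078, 0.18·0.333=0.05994, 0.36·0.292=0.1051, 0.09·0.088=0.007920, 0.1·0.185=0.01850. Summing gives P(defective) = 0.22226.
P(Machine 5 | defective) = 0.01850 / 0.22226 = 0.0832.

Posterior probability ≈ 0.0832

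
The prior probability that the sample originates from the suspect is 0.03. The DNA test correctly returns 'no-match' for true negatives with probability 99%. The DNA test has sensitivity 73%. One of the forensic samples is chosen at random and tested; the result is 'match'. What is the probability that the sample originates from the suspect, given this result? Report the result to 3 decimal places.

Write H for 'the sample originates from the suspect'. Prior odds H:¬H = 0.03/0.97 = 0.030928. For the 'match' outcome, the likelihood ratio is 0.73/0.01 = 73.000.
Posterior odds = 0.030928 × 73.000 = 2.2577, so P(H|E) = 2.2577/(1+2.2577) = 0.693.

P(H | E) ≈ 0.693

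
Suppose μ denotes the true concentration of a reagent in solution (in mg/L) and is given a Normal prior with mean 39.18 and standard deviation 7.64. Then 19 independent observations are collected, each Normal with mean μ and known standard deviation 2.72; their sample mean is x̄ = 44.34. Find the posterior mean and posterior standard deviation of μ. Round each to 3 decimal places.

Posterior mean ≈ 44.306; posterior SD ≈ 0.622

With known σ, the Normal prior is conjugate. Weight on the data is w = (n/σ²)/(n/σ² + 1/τ₀²) = 2.56812/(2.56812+0.0171322) = 0.99337.
Posterior mean = w·x̄ + (1−w)·μ₀ = 0.99337·44.34 + 0.0066269·39.18 = 44.306. Posterior variance = 1/(2.56812+0.0171322) = 0.386809, so SD = 0.622.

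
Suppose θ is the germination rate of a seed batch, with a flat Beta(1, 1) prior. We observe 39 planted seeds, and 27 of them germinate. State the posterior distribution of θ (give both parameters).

The binomial likelihood is conjugate to the Beta prior: with 27 successes and 12 failures, the posterior is Beta(1+27, 1+12) = Beta(28, 13).

Posterior: Beta(28, 13)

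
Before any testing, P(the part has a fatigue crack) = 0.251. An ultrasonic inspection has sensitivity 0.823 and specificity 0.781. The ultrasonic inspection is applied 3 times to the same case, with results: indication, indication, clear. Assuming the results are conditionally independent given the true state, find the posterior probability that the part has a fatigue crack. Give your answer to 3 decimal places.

Posterior P(H) ≈ 0.518

Let H be the event that the part has a fatigue crack; start with P(H) = 0.251. P('indication'|H) = 0.823, P('indication'|¬H) = 0.219.
Update on result 1 ('indication'): P(H) ← 0.823·0.2510 / (0.823·0.2510 + 0.219·0.7490) = 0.20657/0.37060 = 0.5574.
Update on result 2 ('indication'): P(H) ← 0.823·0.5574 / (0.823·0.5574 + 0.219·0.4426) = 0.45874/0.55567 = 0.8256.
Update on result 3 ('clear'): P(H) ← 0.177·0.8256 / (0.177·0.8256 + 0.781·0.1744) = 0.14612/0.28236 = 0.5175.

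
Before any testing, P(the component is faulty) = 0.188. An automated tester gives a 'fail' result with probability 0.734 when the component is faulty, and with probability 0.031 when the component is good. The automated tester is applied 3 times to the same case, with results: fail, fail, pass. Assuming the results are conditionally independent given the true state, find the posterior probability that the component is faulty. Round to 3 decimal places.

Let H be the event that the component is faulty; start with P(H) = 0.188. P('fail'|H) = 0.734, P('fail'|¬H) = 0.031.
Update on result 1 ('fail'): P(H) ← 0.734·0.1880 / (0.734·0.1880 + 0.031·0.8120) = 0.13799/0.16316 = 0.8457.
Update on result 2 ('fail'): P(H) ← 0.734·0.8457 / (0.734·0.8457 + 0.031·0.1543) = 0.62076/0.62555 = 0.9924.
Update on result 3 ('pass'): P(H) ← 0.266·0.9924 / (0.266·0.9924 + 0.969·0.0076) = 0.26397/0.27137 = 0.9727.

Posterior P(H) ≈ 0.973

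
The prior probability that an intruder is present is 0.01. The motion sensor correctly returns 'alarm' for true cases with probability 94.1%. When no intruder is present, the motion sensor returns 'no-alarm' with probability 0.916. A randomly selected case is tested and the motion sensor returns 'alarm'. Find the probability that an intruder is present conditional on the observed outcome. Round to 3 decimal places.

P(H | E) ≈ 0.102

Write H for 'an intruder is present'. Prior odds H:¬H = 0.01/0.99 = 0.010101. For the 'alarm' outcome, the likelihood ratio is 0.941/0.084 = 11.202.
Posterior odds = 0.010101 × 11.202 = 0.11316, so P(H|E) = 0.11316/(1+0.11316) = 0.102.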